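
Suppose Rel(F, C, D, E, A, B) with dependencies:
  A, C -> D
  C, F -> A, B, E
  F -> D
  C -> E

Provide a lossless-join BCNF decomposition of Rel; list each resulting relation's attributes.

Candidate key of the original relation: {C, F}.
{A, B, C, D, E, F}: {A, C} determines {A, C, D, E} here but is not a superkey — split on A, C -> D, E, giving {A, C, D, E} and {A, B, C, F}.
{A, C, D, E}: {C} determines {C, E} here but is not a superkey — split on C -> E, giving {C, E} and {A, C, D}.
{C, E} is in BCNF.
{A, C, D} is in BCNF.
{A, B, C, F} is in BCNF.

{A, B, C, F}; {A, C, D}; {C, E}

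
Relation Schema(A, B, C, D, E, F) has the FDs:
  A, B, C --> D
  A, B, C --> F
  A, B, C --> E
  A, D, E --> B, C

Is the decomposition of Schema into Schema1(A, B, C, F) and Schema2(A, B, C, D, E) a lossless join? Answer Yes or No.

The shared attributes are {A, B, C} and {A, B, C}⁺ = {A, B, C, D, E, F}.
This includes all of Schema1, so the common attributes are a superkey of Schema1 — the join is lossless.

Yes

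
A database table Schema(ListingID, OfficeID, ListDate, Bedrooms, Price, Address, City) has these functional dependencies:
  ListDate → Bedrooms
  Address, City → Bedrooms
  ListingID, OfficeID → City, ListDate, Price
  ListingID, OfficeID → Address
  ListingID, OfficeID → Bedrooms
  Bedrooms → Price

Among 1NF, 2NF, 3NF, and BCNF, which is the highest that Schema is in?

2NF

Candidate key: {ListingID, OfficeID}. Prime attributes: {ListingID, OfficeID}.
For ListDate → Bedrooms we have {ListDate}⁺ = {Bedrooms, ListDate, Price}; {ListDate} is not a superkey, so BCNF fails.
Because {Bedrooms} is non-prime and the left side of ListDate → Bedrooms is not a superkey, the relation is not in 3NF.
No non-prime attribute depends on a proper subset of any candidate key, so 2NF holds.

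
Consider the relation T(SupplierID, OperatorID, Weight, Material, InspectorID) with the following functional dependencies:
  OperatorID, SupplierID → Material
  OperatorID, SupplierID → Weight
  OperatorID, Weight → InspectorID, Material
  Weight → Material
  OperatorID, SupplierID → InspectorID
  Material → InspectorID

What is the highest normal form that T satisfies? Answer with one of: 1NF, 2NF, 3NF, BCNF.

Candidate key: {OperatorID, SupplierID}. Prime attributes: {OperatorID, SupplierID}.
OperatorID, Weight → InspectorID, Material breaks BCNF: {OperatorID, Weight}⁺ = {InspectorID, Material, OperatorID, Weight}, so {OperatorID, Weight} is not a superkey.
Because {InspectorID, Material} are non-prime and the left side of OperatorID, Weight → InspectorID, Material is not a superkey, the relation is not in 3NF.
Checking every proper subset of each key, none determines a non-prime attribute — 2NF is satisfied.

2NF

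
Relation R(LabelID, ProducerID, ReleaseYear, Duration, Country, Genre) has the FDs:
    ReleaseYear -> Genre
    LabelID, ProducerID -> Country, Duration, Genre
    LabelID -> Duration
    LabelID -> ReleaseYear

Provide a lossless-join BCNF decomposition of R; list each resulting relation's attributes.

{Country, LabelID, ProducerID}; {Duration, LabelID, ReleaseYear}; {Genre, ReleaseYear}

Candidate key of the original relation: {LabelID, ProducerID}.
Within {Country, Duration, Genre, LabelID, ProducerID, ReleaseYear}: {ReleaseYear}⁺ ∩ {Country, Duration, Genre, LabelID, ProducerID, ReleaseYear} = {Genre, ReleaseYear}, not the whole set, so ReleaseYear -> Genre violates BCNF; decompose into {Genre, ReleaseYear} and {Country, Duration, LabelID, ProducerID, ReleaseYear}.
{Genre, ReleaseYear} has no BCNF violation.
Within {Country, Duration, LabelID, ProducerID, ReleaseYear}: {LabelID}⁺ ∩ {Country, Duration, LabelID, ProducerID, ReleaseYear} = {Duration, LabelID, ReleaseYear}, not the whole set, so LabelID -> Duration, ReleaseYear violates BCNF; decompose into {Duration, LabelID, ReleaseYear} and {Country, LabelID, ProducerID}.
{Duration, LabelID, ReleaseYear} has no BCNF violation.
{Country, LabelID, ProducerID} has no BCNF violation.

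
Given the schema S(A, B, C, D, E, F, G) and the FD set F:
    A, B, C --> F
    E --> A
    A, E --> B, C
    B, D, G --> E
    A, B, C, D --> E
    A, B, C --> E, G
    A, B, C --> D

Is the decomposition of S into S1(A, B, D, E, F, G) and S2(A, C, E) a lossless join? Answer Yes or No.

Yes

Common attributes: {A, E}; their closure is {A, B, C, D, E, F, G}.
This includes all of S1, so the common attributes are a superkey of S1 — the join is lossless.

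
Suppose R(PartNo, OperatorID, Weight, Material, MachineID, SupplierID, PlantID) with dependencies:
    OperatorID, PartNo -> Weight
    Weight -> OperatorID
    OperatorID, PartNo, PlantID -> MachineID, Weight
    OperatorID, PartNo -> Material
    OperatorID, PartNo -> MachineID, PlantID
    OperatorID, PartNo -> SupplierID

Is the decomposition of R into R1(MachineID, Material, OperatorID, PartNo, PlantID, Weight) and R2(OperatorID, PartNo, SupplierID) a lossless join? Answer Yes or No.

Yes

The shared attributes are {OperatorID, PartNo} and {OperatorID, PartNo}⁺ = {MachineID, Material, OperatorID, PartNo, PlantID, SupplierID, Weight}.
R1 is contained in that closure, so R1 ∩ R2 -> R1 holds and the join is lossless.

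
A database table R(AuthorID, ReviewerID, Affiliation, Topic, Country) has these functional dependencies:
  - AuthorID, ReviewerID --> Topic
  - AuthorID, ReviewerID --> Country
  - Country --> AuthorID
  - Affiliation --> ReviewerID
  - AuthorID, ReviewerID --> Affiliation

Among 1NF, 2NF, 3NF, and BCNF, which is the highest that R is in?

Candidate keys: {Affiliation, AuthorID}, {Affiliation, Country}, {AuthorID, ReviewerID}, {Country, ReviewerID}. Prime attributes: {Affiliation, AuthorID, Country, ReviewerID}.
Country --> AuthorID: {Country}⁺ = {AuthorID, Country}, which is not all of the attributes, so the left side is not a superkey — BCNF is violated.
Its right-hand attributes {AuthorID} are all prime, as are those of every other non-superkey FD — the relation is in 3NF.

3NF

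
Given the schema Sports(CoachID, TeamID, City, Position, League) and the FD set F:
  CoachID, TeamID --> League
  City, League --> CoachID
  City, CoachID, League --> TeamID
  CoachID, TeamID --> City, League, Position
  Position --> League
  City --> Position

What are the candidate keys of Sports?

{City}, {CoachID, TeamID}

Closure of {City} is {City, CoachID, League, Position, TeamID}, the whole schema; {City} is a candidate key.
Closure of {CoachID, TeamID} is {City, CoachID, League, Position, TeamID}, the whole schema; {CoachID, TeamID} is a candidate key.
These are minimal and exhaustive — every other superkey contains one of them.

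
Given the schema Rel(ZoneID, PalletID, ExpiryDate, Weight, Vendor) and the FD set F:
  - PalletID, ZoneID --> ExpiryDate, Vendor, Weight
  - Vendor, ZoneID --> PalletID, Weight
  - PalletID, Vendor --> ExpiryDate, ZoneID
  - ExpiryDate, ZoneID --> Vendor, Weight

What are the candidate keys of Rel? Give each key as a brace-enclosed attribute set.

{ExpiryDate, ZoneID}, {PalletID, Vendor}, {PalletID, ZoneID}, {Vendor, ZoneID}

Closure of {ExpiryDate, ZoneID} is {ExpiryDate, PalletID, Vendor, Weight, ZoneID}, the whole schema; {ExpiryDate, ZoneID} is a candidate key.
Closure of {PalletID, Vendor} is {ExpiryDate, PalletID, Vendor, Weight, ZoneID}, the whole schema; {PalletID, Vendor} is a candidate key.
Closure of {PalletID, ZoneID} is {ExpiryDate, PalletID, Vendor, Weight, ZoneID}, the whole schema; {PalletID, ZoneID} is a candidate key.
Closure of {Vendor, ZoneID} is {ExpiryDate, PalletID, Vendor, Weight, ZoneID}, the whole schema; {Vendor, ZoneID} is a candidate key.
These are minimal and exhaustive — every other superkey contains one of them.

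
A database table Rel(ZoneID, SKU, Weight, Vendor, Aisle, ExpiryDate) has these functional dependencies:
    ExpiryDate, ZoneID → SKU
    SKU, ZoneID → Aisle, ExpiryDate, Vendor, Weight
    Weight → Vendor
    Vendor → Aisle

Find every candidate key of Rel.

{ExpiryDate, ZoneID}, {SKU, ZoneID}

Attributes never on any right-hand side: {ZoneID} — every candidate key must contain it.
{ExpiryDate, ZoneID}⁺ = {Aisle, ExpiryDate, SKU, Vendor, Weight, ZoneID} — all of the relation — so {ExpiryDate, ZoneID} is a candidate key.
{SKU, ZoneID}⁺ = {Aisle, ExpiryDate, SKU, Vendor, Weight, ZoneID} — all of the relation — so {SKU, ZoneID} is a candidate key.
Any other superkey properly contains one of these, so there are no further candidate keys.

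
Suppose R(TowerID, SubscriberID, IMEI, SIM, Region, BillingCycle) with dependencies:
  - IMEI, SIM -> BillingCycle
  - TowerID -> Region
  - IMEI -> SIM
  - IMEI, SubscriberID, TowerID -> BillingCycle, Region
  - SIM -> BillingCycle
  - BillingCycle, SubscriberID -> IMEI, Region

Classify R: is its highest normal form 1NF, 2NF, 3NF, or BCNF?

Candidate keys: {BillingCycle, SubscriberID, TowerID}, {IMEI, SubscriberID, TowerID}, {SIM, SubscriberID, TowerID}. Prime attributes: {BillingCycle, IMEI, SIM, SubscriberID, TowerID}.
For IMEI, SIM -> BillingCycle we have {IMEI, SIM}⁺ = {BillingCycle, IMEI, SIM}; {IMEI, SIM} is not a superkey, so BCNF fails.
TowerID -> Region determines the non-prime attribute {Region} from a non-superkey — 3NF is violated.
{TowerID} is a proper subset of the key {BillingCycle, SubscriberID, TowerID}, and {TowerID}⁺ contains the non-prime attribute {Region} — a partial dependency, so 2NF is violated.

1NF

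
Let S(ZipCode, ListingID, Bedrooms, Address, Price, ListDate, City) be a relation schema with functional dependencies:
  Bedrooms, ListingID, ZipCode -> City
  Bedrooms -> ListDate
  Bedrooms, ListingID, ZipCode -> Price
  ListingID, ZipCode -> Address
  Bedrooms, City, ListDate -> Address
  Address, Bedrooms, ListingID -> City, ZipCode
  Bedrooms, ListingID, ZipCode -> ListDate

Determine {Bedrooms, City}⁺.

{Address, Bedrooms, City, ListDate}

Start with {Bedrooms, City}.
Bedrooms -> ListDate applies; add {ListDate} → now {Bedrooms, City, ListDate}.
Bedrooms, City, ListDate -> Address applies; add {Address} → now {Address, Bedrooms, City, ListDate}.
No further FD applies.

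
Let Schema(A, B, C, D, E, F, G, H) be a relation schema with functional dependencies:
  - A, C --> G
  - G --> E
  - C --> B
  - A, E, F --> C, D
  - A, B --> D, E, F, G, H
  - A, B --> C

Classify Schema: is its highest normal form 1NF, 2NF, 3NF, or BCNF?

3NF

Candidate keys: {A, B}, {A, C}, {A, E, F}, {A, F, G}. Prime attributes: {A, B, C, E, F, G}.
G --> E breaks BCNF: {G}⁺ = {E, G}, so {G} is not a superkey.
Since {E} ⊆ prime attributes and every other non-superkey FD also has a prime right side, the schema is in 3NF.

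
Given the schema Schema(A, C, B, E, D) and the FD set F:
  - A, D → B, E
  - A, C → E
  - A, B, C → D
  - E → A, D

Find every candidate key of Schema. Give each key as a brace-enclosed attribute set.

{A, C}, {C, E}

{C} never appears on the right of any FD, so every key must include it.
{A, C}⁺ = {A, B, C, D, E}, which is every attribute, so {A, C} is a candidate key.
{C, E}⁺ = {A, B, C, D, E}, which is every attribute, so {C, E} is a candidate key.
Any other superkey properly contains one of these, so there are no further candidate keys.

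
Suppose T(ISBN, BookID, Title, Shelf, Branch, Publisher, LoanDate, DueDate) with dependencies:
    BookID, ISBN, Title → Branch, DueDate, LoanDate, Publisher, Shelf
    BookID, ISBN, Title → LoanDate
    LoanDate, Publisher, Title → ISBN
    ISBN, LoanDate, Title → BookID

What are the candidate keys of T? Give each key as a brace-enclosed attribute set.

{Title} never appears on the right of any FD, so every key must include it.
{BookID, ISBN, Title}⁺ = {BookID, Branch, DueDate, ISBN, LoanDate, Publisher, Shelf, Title}, which is every attribute, so {BookID, ISBN, Title} is a candidate key.
{ISBN, LoanDate, Title}⁺ = {BookID, Branch, DueDate, ISBN, LoanDate, Publisher, Shelf, Title}, which is every attribute, so {ISBN, LoanDate, Title} is a candidate key.
{LoanDate, Publisher, Title}⁺ = {BookID, Branch, DueDate, ISBN, LoanDate, Publisher, Shelf, Title}, which is every attribute, so {LoanDate, Publisher, Title} is a candidate key.
These are minimal and exhaustive — every other superkey contains one of them.

{BookID, ISBN, Title}, {ISBN, LoanDate, Title}, {LoanDate, Publisher, Title}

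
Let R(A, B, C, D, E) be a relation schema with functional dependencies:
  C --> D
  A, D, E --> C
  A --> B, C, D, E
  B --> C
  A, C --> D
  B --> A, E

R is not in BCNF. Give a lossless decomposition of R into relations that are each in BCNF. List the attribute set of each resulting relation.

Candidate keys of the original relation: {A}, {B}.
In {A, B, C, D, E}, {C} is not a superkey ({C}⁺ restricted to this set is {C, D}), so split on C --> D into {C, D} and {A, B, C, E}.
{C, D} is in BCNF.
{A, B, C, E} is in BCNF.

{A, B, C, E}; {C, D}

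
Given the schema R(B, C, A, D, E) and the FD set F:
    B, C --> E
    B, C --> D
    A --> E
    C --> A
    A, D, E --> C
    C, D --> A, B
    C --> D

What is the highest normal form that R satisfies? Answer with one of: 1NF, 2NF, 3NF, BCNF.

Candidate keys: {A, D}, {C}. Prime attributes: {A, C, D}.
For A --> E we have {A}⁺ = {A, E}; {A} is not a superkey, so BCNF fails.
A --> E has non-prime {E} on the right and a non-superkey on the left, so 3NF fails.
{A} is a proper subset of the key {A, D}, and {A}⁺ contains the non-prime attribute {E} — a partial dependency, so 2NF is violated.

1NF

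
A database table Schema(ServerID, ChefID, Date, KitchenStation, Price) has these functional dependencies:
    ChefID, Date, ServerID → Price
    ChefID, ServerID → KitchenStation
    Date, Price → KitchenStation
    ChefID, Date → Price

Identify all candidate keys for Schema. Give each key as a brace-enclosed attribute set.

Attributes never on any right-hand side: {ChefID, Date, ServerID} — every candidate key must contain all of them.
Closure of {ChefID, Date, ServerID} is {ChefID, Date, KitchenStation, Price, ServerID}, the whole schema; {ChefID, Date, ServerID} is a candidate key.
Every other attribute set either contains this one or has a smaller closure.

{ChefID, Date, ServerID}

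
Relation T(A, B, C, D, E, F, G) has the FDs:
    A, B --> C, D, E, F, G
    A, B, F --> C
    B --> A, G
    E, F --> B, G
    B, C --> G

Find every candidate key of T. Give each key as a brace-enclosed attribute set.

{B}⁺ = {A, B, C, D, E, F, G}, which is every attribute, so {B} is a candidate key.
{E, F}⁺ = {A, B, C, D, E, F, G}, which is every attribute, so {E, F} is a candidate key.
No proper subset of any of these is a key, and no other minimal superkey exists.

{B}, {E, F}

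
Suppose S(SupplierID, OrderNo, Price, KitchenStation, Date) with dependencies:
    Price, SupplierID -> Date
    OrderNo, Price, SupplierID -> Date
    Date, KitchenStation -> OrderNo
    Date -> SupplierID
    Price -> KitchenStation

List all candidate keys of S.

{Date, Price}, {Price, SupplierID}

No FD produces {Price}, so it must be in every candidate key.
{Date, Price} is a candidate key since {Date, Price}⁺ = {Date, KitchenStation, OrderNo, Price, SupplierID} covers every attribute.
{Price, SupplierID} is a candidate key since {Price, SupplierID}⁺ = {Date, KitchenStation, OrderNo, Price, SupplierID} covers every attribute.
Any other superkey properly contains one of these, so there are no further candidate keys.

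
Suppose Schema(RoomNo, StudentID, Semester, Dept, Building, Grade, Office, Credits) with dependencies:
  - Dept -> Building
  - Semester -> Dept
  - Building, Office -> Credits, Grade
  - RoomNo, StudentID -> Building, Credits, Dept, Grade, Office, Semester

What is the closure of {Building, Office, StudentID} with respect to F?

Start with {Building, Office, StudentID}.
Building, Office -> Credits, Grade applies; add {Credits, Grade} → now {Building, Credits, Grade, Office, StudentID}.
No further FD applies.

{Building, Credits, Grade, Office, StudentID}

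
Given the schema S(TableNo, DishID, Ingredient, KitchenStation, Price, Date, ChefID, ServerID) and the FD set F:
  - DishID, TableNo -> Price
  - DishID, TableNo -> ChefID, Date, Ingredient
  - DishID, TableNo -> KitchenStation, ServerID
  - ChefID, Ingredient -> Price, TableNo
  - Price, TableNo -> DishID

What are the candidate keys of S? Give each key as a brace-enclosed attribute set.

Closure of {ChefID, Ingredient} is {ChefID, Date, DishID, Ingredient, KitchenStation, Price, ServerID, TableNo}, the whole schema; {ChefID, Ingredient} is a candidate key.
Closure of {DishID, TableNo} is {ChefID, Date, DishID, Ingredient, KitchenStation, Price, ServerID, TableNo}, the whole schema; {DishID, TableNo} is a candidate key.
Closure of {Price, TableNo} is {ChefID, Date, DishID, Ingredient, KitchenStation, Price, ServerID, TableNo}, the whole schema; {Price, TableNo} is a candidate key.
Any other superkey properly contains one of these, so there are no further candidate keys.

{ChefID, Ingredient}, {DishID, TableNo}, {Price, TableNo}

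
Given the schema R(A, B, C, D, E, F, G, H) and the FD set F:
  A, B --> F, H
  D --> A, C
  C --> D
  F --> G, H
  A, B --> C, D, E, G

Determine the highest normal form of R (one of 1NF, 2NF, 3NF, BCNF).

Candidate keys: {A, B}, {B, C}, {B, D}. Prime attributes: {A, B, C, D}.
D --> A, C breaks BCNF: {D}⁺ = {A, C, D}, so {D} is not a superkey.
F --> G, H has non-prime {G, H} on the right and a non-superkey on the left, so 3NF fails.
No non-prime attribute depends on a proper subset of any candidate key, so 2NF holds.

2NF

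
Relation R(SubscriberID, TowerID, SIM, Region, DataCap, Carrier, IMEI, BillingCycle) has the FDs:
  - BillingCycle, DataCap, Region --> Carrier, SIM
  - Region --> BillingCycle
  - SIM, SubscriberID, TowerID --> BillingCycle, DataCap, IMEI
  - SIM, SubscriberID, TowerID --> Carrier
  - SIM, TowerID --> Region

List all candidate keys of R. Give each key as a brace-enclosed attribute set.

{DataCap, Region, SubscriberID, TowerID}, {SIM, SubscriberID, TowerID}

Attributes never on any right-hand side: {SubscriberID, TowerID} — every candidate key must contain all of them.
Closure of {SIM, SubscriberID, TowerID} is {BillingCycle, Carrier, DataCap, IMEI, Region, SIM, SubscriberID, TowerID}, the whole schema; {SIM, SubscriberID, TowerID} is a candidate key.
Closure of {DataCap, Region, SubscriberID, TowerID} is {BillingCycle, Carrier, DataCap, IMEI, Region, SIM, SubscriberID, TowerID}, the whole schema; {DataCap, Region, SubscriberID, TowerID} is a candidate key.
No proper subset of any of these is a key, and no other minimal superkey exists.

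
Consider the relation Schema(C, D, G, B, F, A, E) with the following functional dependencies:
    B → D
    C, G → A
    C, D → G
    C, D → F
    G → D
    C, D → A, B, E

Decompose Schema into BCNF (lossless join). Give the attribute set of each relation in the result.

{A, B, C, E, F, G}; {B, D}

Candidate keys of the original relation: {B, C}, {C, D}, {C, G}.
In {A, B, C, D, E, F, G}, {B} is not a superkey ({B}⁺ restricted to this set is {B, D}), so split on B → D into {B, D} and {A, B, C, E, F, G}.
{B, D}: every determinant is a superkey — BCNF.
{A, B, C, E, F, G}: every determinant is a superkey — BCNF.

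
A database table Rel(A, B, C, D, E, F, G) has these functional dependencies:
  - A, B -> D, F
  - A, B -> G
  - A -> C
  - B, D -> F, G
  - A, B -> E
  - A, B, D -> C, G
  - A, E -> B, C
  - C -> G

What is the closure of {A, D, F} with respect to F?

{A, C, D, F, G}

Start with {A, D, F}.
A -> C applies; add {C} → now {A, C, D, F}.
C -> G applies; add {G} → now {A, C, D, F, G}.
No further FD applies.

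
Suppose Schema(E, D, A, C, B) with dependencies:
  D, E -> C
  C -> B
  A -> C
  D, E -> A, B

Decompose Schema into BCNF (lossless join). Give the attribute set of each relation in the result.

{A, C}; {A, D, E}; {B, C}

Candidate key of the original relation: {D, E}.
In {A, B, C, D, E}, {C} is not a superkey ({C}⁺ restricted to this set is {B, C}), so split on C -> B into {B, C} and {A, C, D, E}.
{B, C} is in BCNF.
In {A, C, D, E}, {A} is not a superkey ({A}⁺ restricted to this set is {A, C}), so split on A -> C into {A, C} and {A, D, E}.
{A, C} is in BCNF.
{A, D, E} is in BCNF.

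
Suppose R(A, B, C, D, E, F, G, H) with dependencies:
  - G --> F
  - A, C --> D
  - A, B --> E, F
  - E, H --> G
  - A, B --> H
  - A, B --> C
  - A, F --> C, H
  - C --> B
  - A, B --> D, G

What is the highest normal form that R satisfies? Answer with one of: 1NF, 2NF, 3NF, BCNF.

3NF

Candidate keys: {A, B}, {A, C}, {A, E, H}, {A, F}, {A, G}. Prime attributes: {A, B, C, E, F, G, H}.
For G --> F we have {G}⁺ = {F, G}; {G} is not a superkey, so BCNF fails.
Since {F} ⊆ prime attributes and every other non-superkey FD also has a prime right side, the schema is in 3NF.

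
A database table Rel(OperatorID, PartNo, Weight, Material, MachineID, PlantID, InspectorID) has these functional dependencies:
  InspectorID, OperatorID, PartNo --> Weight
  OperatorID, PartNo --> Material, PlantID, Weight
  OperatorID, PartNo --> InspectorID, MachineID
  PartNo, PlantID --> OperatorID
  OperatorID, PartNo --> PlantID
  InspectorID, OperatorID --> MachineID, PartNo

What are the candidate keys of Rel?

Closure of {InspectorID, OperatorID} is {InspectorID, MachineID, Material, OperatorID, PartNo, PlantID, Weight}, the whole schema; {InspectorID, OperatorID} is a candidate key.
Closure of {OperatorID, PartNo} is {InspectorID, MachineID, Material, OperatorID, PartNo, PlantID, Weight}, the whole schema; {OperatorID, PartNo} is a candidate key.
Closure of {PartNo, PlantID} is {InspectorID, MachineID, Material, OperatorID, PartNo, PlantID, Weight}, the whole schema; {PartNo, PlantID} is a candidate key.
Any other superkey properly contains one of these, so there are no further candidate keys.

{InspectorID, OperatorID}, {OperatorID, PartNo}, {PartNo, PlantID}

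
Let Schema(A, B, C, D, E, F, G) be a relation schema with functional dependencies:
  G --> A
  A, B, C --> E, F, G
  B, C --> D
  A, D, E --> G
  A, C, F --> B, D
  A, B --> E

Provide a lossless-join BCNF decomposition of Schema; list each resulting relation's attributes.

Candidate keys of the original relation: {A, B, C}, {A, C, F}, {B, C, G}, {C, F, G}.
Within {A, B, C, D, E, F, G}: {G}⁺ ∩ {A, B, C, D, E, F, G} = {A, G}, not the whole set, so G --> A violates BCNF; decompose into {A, G} and {B, C, D, E, F, G}.
{A, G} has no BCNF violation.
Within {B, C, D, E, F, G}: {B, C}⁺ ∩ {B, C, D, E, F, G} = {B, C, D}, not the whole set, so B, C --> D violates BCNF; decompose into {B, C, D} and {B, C, E, F, G}.
{B, C, D} has no BCNF violation.
Within {B, C, E, F, G}: {B, G}⁺ ∩ {B, C, E, F, G} = {B, E, G}, not the whole set, so B, G --> E violates BCNF; decompose into {B, E, G} and {B, C, F, G}.
{B, E, G} has no BCNF violation.
{B, C, F, G} has no BCNF violation.

{A, G}; {B, C, D}; {B, C, F, G}; {B, E, G}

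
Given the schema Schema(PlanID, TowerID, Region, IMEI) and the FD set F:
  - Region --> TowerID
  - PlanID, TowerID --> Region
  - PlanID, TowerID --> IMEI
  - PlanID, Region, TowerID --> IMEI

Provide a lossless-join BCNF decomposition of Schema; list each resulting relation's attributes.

Candidate keys of the original relation: {PlanID, Region}, {PlanID, TowerID}.
In {IMEI, PlanID, Region, TowerID}, {Region} is not a superkey ({Region}⁺ restricted to this set is {Region, TowerID}), so split on Region --> TowerID into {Region, TowerID} and {IMEI, PlanID, Region}.
{Region, TowerID}: every determinant is a superkey — BCNF.
{IMEI, PlanID, Region}: every determinant is a superkey — BCNF.

{IMEI, PlanID, Region}; {Region, TowerID}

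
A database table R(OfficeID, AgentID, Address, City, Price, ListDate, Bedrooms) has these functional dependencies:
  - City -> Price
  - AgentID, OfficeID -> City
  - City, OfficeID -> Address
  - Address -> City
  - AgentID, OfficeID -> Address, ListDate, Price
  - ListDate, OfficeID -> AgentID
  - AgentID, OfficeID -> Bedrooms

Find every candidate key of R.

{AgentID, OfficeID}, {ListDate, OfficeID}

No FD produces {OfficeID}, so it must be in every candidate key.
Closure of {AgentID, OfficeID} is {Address, AgentID, Bedrooms, City, ListDate, OfficeID, Price}, the whole schema; {AgentID, OfficeID} is a candidate key.
Closure of {ListDate, OfficeID} is {Address, AgentID, Bedrooms, City, ListDate, OfficeID, Price}, the whole schema; {ListDate, OfficeID} is a candidate key.
Any other superkey properly contains one of these, so there are no further candidate keys.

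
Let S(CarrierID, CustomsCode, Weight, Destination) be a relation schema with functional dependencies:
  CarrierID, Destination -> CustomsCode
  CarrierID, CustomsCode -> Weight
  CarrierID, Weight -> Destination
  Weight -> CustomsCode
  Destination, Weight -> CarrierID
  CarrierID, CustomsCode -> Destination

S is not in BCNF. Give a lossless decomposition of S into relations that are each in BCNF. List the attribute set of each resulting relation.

Candidate keys of the original relation: {CarrierID, CustomsCode}, {CarrierID, Destination}, {CarrierID, Weight}, {Destination, Weight}.
In {CarrierID, CustomsCode, Destination, Weight}, {Weight} is not a superkey ({Weight}⁺ restricted to this set is {CustomsCode, Weight}), so split on Weight -> CustomsCode into {CustomsCode, Weight} and {CarrierID, Destination, Weight}.
{CustomsCode, Weight} is in BCNF.
{CarrierID, Destination, Weight} is in BCNF.

{CarrierID, Destination, Weight}; {CustomsCode, Weight}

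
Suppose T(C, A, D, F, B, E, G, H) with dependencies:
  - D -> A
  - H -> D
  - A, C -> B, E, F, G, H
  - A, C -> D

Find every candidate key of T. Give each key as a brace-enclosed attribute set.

{A, C}, {C, D}, {C, H}

No FD produces {C}, so it must be in every candidate key.
{A, C} is a candidate key since {A, C}⁺ = {A, B, C, D, E, F, G, H} covers every attribute.
{C, D} is a candidate key since {C, D}⁺ = {A, B, C, D, E, F, G, H} covers every attribute.
{C, H} is a candidate key since {C, H}⁺ = {A, B, C, D, E, F, G, H} covers every attribute.
Any other superkey properly contains one of these, so there are no further candidate keys.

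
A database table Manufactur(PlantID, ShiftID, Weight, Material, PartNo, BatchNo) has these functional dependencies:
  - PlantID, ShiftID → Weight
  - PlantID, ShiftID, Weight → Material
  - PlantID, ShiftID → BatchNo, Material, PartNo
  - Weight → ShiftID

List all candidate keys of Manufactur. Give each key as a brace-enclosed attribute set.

Attributes never on any right-hand side: {PlantID} — every candidate key must contain it.
{PlantID, ShiftID}⁺ = {BatchNo, Material, PartNo, PlantID, ShiftID, Weight} — all of the relation — so {PlantID, ShiftID} is a candidate key.
{PlantID, Weight}⁺ = {BatchNo, Material, PartNo, PlantID, ShiftID, Weight} — all of the relation — so {PlantID, Weight} is a candidate key.
Any other superkey properly contains one of these, so there are no further candidate keys.

{PlantID, ShiftID}, {PlantID, Weight}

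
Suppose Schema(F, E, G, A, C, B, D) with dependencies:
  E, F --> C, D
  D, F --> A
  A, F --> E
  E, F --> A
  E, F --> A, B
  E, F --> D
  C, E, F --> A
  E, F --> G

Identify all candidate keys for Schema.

{A, F}, {D, F}, {E, F}

Attributes never on any right-hand side: {F} — every candidate key must contain it.
Closure of {A, F} is {A, B, C, D, E, F, G}, the whole schema; {A, F} is a candidate key.
Closure of {D, F} is {A, B, C, D, E, F, G}, the whole schema; {D, F} is a candidate key.
Closure of {E, F} is {A, B, C, D, E, F, G}, the whole schema; {E, F} is a candidate key.
No proper subset of any of these is a key, and no other minimal superkey exists.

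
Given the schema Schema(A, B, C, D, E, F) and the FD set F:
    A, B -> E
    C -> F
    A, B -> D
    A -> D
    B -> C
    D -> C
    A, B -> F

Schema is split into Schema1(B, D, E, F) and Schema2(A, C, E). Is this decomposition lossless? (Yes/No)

Common attributes: {E}; their closure is {E}.
The closure covers neither Schema1 nor Schema2 entirely; the join is not lossless.

No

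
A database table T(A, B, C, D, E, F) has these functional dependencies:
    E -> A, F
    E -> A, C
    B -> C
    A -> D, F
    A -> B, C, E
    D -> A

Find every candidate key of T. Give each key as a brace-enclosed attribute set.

{A}, {D}, {E}

{A}⁺ = {A, B, C, D, E, F} — all of the relation — so {A} is a candidate key.
{D}⁺ = {A, B, C, D, E, F} — all of the relation — so {D} is a candidate key.
{E}⁺ = {A, B, C, D, E, F} — all of the relation — so {E} is a candidate key.
These are minimal and exhaustive — every other superkey contains one of them.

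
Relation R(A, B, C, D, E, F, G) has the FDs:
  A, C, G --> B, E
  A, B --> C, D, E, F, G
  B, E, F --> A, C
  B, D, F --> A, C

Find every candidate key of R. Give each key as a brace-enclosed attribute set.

{A, B}⁺ = {A, B, C, D, E, F, G} — all of the relation — so {A, B} is a candidate key.
{A, C, G}⁺ = {A, B, C, D, E, F, G} — all of the relation — so {A, C, G} is a candidate key.
{B, D, F}⁺ = {A, B, C, D, E, F, G} — all of the relation — so {B, D, F} is a candidate key.
{B, E, F}⁺ = {A, B, C, D, E, F, G} — all of the relation — so {B, E, F} is a candidate key.
Any other superkey properly contains one of these, so there are no further candidate keys.

{A, B}, {A, C, G}, {B, D, F}, {B, E, F}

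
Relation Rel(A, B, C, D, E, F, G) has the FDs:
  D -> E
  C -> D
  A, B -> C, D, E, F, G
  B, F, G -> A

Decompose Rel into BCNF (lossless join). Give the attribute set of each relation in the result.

Candidate keys of the original relation: {A, B}, {B, F, G}.
{A, B, C, D, E, F, G}: {D} determines {D, E} here but is not a superkey — split on D -> E, giving {D, E} and {A, B, C, D, F, G}.
{D, E} is in BCNF.
{A, B, C, D, F, G}: {C} determines {C, D} here but is not a superkey — split on C -> D, giving {C, D} and {A, B, C, F, G}.
{C, D} is in BCNF.
{A, B, C, F, G} is in BCNF.

{A, B, C, F, G}; {C, D}; {D, E}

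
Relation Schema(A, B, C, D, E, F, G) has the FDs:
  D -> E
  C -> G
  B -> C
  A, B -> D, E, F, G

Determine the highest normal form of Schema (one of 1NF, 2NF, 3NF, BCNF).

Candidate key: {A, B}. Prime attributes: {A, B}.
For D -> E we have {D}⁺ = {D, E}; {D} is not a superkey, so BCNF fails.
D -> E determines the non-prime attribute {E} from a non-superkey — 3NF is violated.
{B} is a proper subset of the key {A, B}, and {B}⁺ contains the non-prime attributes {C, G} — a partial dependency, so 2NF is violated.

1NF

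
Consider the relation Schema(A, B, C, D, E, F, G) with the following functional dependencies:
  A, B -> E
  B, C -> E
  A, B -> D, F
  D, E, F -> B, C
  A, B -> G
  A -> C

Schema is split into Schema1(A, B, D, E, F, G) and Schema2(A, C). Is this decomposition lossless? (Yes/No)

Yes

The shared attributes are {A} and {A}⁺ = {A, C}.
Schema2 is contained in that closure, so Schema1 ∩ Schema2 -> Schema2 holds and the join is lossless.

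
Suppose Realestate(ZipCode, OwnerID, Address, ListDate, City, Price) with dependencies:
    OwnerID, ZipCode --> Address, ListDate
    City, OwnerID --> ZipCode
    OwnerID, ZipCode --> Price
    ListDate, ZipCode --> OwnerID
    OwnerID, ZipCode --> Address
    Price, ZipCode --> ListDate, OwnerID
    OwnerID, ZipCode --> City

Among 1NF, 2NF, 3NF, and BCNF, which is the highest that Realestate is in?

BCNF

Candidate keys: {City, OwnerID}, {ListDate, ZipCode}, {OwnerID, ZipCode}, {Price, ZipCode}. Prime attributes: {City, ListDate, OwnerID, Price, ZipCode}.
Every FD has a superkey on the left, so the relation is in BCNF.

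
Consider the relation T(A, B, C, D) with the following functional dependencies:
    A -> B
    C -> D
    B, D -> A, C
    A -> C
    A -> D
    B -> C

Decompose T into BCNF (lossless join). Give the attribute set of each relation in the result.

Candidate keys of the original relation: {A}, {B}.
In {A, B, C, D}, {C} is not a superkey ({C}⁺ restricted to this set is {C, D}), so split on C -> D into {C, D} and {A, B, C}.
{C, D} has no BCNF violation.
{A, B, C} has no BCNF violation.

{A, B, C}; {C, D}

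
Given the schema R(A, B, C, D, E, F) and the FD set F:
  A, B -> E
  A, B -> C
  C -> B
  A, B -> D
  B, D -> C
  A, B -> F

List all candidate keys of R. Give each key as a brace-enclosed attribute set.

Attributes never on any right-hand side: {A} — every candidate key must contain it.
{A, B}⁺ = {A, B, C, D, E, F} — all of the relation — so {A, B} is a candidate key.
{A, C}⁺ = {A, B, C, D, E, F} — all of the relation — so {A, C} is a candidate key.
Any other superkey properly contains one of these, so there are no further candidate keys.

{A, B}, {A, C}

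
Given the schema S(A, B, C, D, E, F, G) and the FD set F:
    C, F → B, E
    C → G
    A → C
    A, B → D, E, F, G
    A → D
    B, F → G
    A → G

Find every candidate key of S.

{A, B}, {A, F}

No FD produces {A}, so it must be in every candidate key.
{A, B} is a candidate key since {A, B}⁺ = {A, B, C, D, E, F, G} covers every attribute.
{A, F} is a candidate key since {A, F}⁺ = {A, B, C, D, E, F, G} covers every attribute.
These are minimal and exhaustive — every other superkey contains one of them.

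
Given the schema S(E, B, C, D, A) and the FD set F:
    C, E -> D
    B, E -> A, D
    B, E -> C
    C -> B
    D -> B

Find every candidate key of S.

Attributes never on any right-hand side: {E} — every candidate key must contain it.
Closure of {B, E} is {A, B, C, D, E}, the whole schema; {B, E} is a candidate key.
Closure of {C, E} is {A, B, C, D, E}, the whole schema; {C, E} is a candidate key.
Closure of {D, E} is {A, B, C, D, E}, the whole schema; {D, E} is a candidate key.
No proper subset of any of these is a key, and no other minimal superkey exists.

{B, E}, {C, E}, {D, E}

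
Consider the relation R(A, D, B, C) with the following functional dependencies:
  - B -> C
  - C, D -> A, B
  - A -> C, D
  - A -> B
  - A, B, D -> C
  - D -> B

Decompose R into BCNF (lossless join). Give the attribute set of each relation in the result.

{A, B, D}; {B, C}

Candidate keys of the original relation: {A}, {D}.
{A, B, C, D}: {B} determines {B, C} here but is not a superkey — split on B -> C, giving {B, C} and {A, B, D}.
{B, C} has no BCNF violation.
{A, B, D} has no BCNF violation.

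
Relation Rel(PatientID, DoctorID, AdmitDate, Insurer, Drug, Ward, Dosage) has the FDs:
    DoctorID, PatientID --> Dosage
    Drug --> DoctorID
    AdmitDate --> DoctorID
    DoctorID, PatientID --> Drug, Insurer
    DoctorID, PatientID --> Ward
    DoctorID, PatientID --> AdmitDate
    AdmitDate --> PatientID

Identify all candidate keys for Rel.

{AdmitDate}, {DoctorID, PatientID}, {Drug, PatientID}

{AdmitDate}⁺ = {AdmitDate, DoctorID, Dosage, Drug, Insurer, PatientID, Ward}, which is every attribute, so {AdmitDate} is a candidate key.
{DoctorID, PatientID}⁺ = {AdmitDate, DoctorID, Dosage, Drug, Insurer, PatientID, Ward}, which is every attribute, so {DoctorID, PatientID} is a candidate key.
{Drug, PatientID}⁺ = {AdmitDate, DoctorID, Dosage, Drug, Insurer, PatientID, Ward}, which is every attribute, so {Drug, PatientID} is a candidate key.
These are minimal and exhaustive — every other superkey contains one of them.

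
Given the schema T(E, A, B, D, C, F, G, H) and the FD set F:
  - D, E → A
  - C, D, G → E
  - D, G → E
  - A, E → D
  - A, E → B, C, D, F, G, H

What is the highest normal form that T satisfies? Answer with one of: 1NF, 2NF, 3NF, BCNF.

Candidate keys: {A, E}, {D, E}, {D, G}. Prime attributes: {A, D, E, G}.
Every FD has a superkey on the left, so the relation is in BCNF.

BCNF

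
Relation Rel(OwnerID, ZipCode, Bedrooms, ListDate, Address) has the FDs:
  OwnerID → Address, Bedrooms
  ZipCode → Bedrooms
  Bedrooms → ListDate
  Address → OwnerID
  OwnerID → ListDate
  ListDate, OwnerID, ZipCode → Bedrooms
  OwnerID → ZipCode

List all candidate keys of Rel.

{Address}⁺ = {Address, Bedrooms, ListDate, OwnerID, ZipCode} — all of the relation — so {Address} is a candidate key.
{OwnerID}⁺ = {Address, Bedrooms, ListDate, OwnerID, ZipCode} — all of the relation — so {OwnerID} is a candidate key.
No proper subset of any of these is a key, and no other minimal superkey exists.

{Address}, {OwnerID}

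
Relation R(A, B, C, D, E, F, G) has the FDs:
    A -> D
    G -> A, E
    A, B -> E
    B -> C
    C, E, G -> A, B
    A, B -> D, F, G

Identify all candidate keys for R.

{A, B}, {B, G}, {C, G}

Closure of {A, B} is {A, B, C, D, E, F, G}, the whole schema; {A, B} is a candidate key.
Closure of {B, G} is {A, B, C, D, E, F, G}, the whole schema; {B, G} is a candidate key.
Closure of {C, G} is {A, B, C, D, E, F, G}, the whole schema; {C, G} is a candidate key.
No proper subset of any of these is a key, and no other minimal superkey exists.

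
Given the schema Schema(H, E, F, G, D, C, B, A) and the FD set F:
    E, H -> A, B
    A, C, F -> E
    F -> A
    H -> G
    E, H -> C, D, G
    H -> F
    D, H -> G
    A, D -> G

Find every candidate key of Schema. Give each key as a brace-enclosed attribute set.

No FD produces {H}, so it must be in every candidate key.
{C, H}⁺ = {A, B, C, D, E, F, G, H}, which is every attribute, so {C, H} is a candidate key.
{E, H}⁺ = {A, B, C, D, E, F, G, H}, which is every attribute, so {E, H} is a candidate key.
No proper subset of any of these is a key, and no other minimal superkey exists.

{C, H}, {E, H}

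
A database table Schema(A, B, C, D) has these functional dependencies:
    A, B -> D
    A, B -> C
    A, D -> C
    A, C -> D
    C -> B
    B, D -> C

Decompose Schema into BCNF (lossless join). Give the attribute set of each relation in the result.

Candidate keys of the original relation: {A, B}, {A, C}, {A, D}.
Within {A, B, C, D}: {C}⁺ ∩ {A, B, C, D} = {B, C}, not the whole set, so C -> B violates BCNF; decompose into {B, C} and {A, C, D}.
{B, C}: every determinant is a superkey — BCNF.
{A, C, D}: every determinant is a superkey — BCNF.

{A, C, D}; {B, C}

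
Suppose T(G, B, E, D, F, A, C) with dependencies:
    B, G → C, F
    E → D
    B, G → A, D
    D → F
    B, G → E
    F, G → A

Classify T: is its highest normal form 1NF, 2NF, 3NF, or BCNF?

Candidate key: {B, G}. Prime attributes: {B, G}.
E → D: {E}⁺ = {D, E, F}, which is not all of the attributes, so the left side is not a superkey — BCNF is violated.
E → D determines the non-prime attribute {D} from a non-superkey — 3NF is violated.
No proper subset of a key has a non-prime attribute in its closure, so there is no partial dependency; 2NF holds.

2NF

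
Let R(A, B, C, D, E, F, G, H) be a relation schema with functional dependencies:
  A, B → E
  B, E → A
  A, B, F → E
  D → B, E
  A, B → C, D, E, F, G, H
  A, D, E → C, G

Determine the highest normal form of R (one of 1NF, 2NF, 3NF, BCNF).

Candidate keys: {A, B}, {B, E}, {D}. Prime attributes: {A, B, D, E}.
Each dependency's left side is a superkey — BCNF holds.

BCNF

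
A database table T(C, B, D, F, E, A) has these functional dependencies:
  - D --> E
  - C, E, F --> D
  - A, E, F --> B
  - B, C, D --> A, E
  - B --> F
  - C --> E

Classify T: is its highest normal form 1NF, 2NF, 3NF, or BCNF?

Candidate keys: {A, C, F}, {B, C}. Prime attributes: {A, B, C, F}.
D --> E: {D}⁺ = {D, E}, which is not all of the attributes, so the left side is not a superkey — BCNF is violated.
D --> E determines the non-prime attribute {E} from a non-superkey — 3NF is violated.
{C} is a proper subset of the key {B, C}, and {C}⁺ contains the non-prime attribute {E} — a partial dependency, so 2NF is violated.

1NF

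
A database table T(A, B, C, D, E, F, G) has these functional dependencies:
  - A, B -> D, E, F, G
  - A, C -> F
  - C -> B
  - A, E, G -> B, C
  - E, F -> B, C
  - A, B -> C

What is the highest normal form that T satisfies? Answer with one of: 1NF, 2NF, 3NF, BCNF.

3NF

Candidate keys: {A, B}, {A, C}, {A, E, F}, {A, E, G}. Prime attributes: {A, B, C, E, F, G}.
C -> B: {C}⁺ = {B, C}, which is not all of the attributes, so the left side is not a superkey — BCNF is violated.
Since {B} ⊆ prime attributes and every other non-superkey FD also has a prime right side, the schema is in 3NF.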